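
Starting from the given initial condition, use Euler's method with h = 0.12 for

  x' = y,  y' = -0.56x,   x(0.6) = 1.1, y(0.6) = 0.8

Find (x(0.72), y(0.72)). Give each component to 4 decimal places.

Euler on (x,y): x_{n+1} = x_n + h·x', y_{n+1} = y_n + h·y'.
0.600000: (1.100000, 0.800000); f=(0.800000, -0.616000) → (1.196000, 0.726080)
(x(0.72), y(0.72)) ≈ (1.1960, 0.7261)

1.1960, 0.7261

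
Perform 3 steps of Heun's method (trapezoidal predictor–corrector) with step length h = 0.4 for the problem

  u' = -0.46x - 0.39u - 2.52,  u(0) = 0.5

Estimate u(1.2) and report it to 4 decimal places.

Heun: k1 = f(x_n, u_n); k2 = f(x_n + h, u_n + h·k1); u_{n+1} = u_n + (h/2)·(k1 + k2).
x=0.000000, u=0.500000:
  k1 = f(0.000000, 0.500000) = -2.715000
  k2 = f(0.400000, -0.586000) = -2.475460
  u ← 0.500000 + (0.4/2)·(-2.715000 + (-2.475460)) = -0.538092
x=0.400000, u=-0.538092:
  k1 = f(0.400000, -0.538092) = -2.494144
  k2 = f(0.800000, -1.535750) = -2.289058
  u ← -0.538092 + (0.4/2)·(-2.494144 + (-2.289058)) = -1.494732
x=0.800000, u=-1.494732:
  k1 = f(0.800000, -1.494732) = -2.305054
  k2 = f(1.200000, -2.416754) = -2.129466
  u ← -1.494732 + (0.4/2)·(-2.305054 + (-2.129466)) = -2.381636
u(1.2) ≈ -2.3816

-2.3816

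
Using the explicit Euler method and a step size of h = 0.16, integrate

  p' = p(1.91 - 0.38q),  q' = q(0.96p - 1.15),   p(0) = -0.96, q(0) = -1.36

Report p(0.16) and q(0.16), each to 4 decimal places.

Euler on (p,q): p_{n+1} = p_n + h·p', q_{n+1} = q_n + h·q'.
0.000000: (-0.960000, -1.360000); f=(-2.329728, 2.817376) → (-1.332756, -0.909220)
(p(0.16), q(0.16)) ≈ (-1.3328, -0.9092)

-1.3328, -0.9092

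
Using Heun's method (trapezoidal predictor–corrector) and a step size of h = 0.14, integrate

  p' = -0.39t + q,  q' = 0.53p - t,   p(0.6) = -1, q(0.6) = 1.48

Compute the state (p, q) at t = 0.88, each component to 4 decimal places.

Heun on (p,q): k1 = f(t_n, state_n); k2 = f(t_n + h, state_n + h·k1); state_{n+1} = state_n + (h/2)·(k1 + k2).
0.600000: (-1.000000, 1.480000)
  k1 = (1.246000, -1.130000)
  predictor → (-0.825560, 1.321800)
  k2 = (1.033200, -1.177547)
  → (-0.840456, 1.318472)
0.740000: (-0.840456, 1.318472)
  k1 = (1.029872, -1.185442)
  predictor → (-0.696274, 1.152510)
  k2 = (0.809310, -1.249025)
  → (-0.711713, 1.148059)
(p(0.88), q(0.88)) ≈ (-0.7117, 1.1481)

-0.7117, 1.1481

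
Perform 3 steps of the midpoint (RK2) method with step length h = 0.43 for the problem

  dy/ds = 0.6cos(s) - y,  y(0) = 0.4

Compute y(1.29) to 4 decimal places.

0.3923

Midpoint: k1 = f(s_n, y_n); k2 = f(s_n + h/2, y_n + (h/2)·k1); y_{n+1} = y_n + h·k2.
s=0.000000, y=0.400000:
  k1 = f(0.000000, 0.400000) = 0.200000
  k2 = f(0.215000, 0.443000) = 0.143186
  y ← 0.400000 + 0.43·0.143186 = 0.461570
s=0.430000, y=0.461570:
  k1 = f(0.430000, 0.461570) = 0.083810
  k2 = f(0.645000, 0.479589) = -0.000129
  y ← 0.461570 + 0.43·(-0.000129) = 0.461514
s=0.860000, y=0.461514:
  k1 = f(0.860000, 0.461514) = -0.070052
  k2 = f(1.075000, 0.446453) = -0.161014
  y ← 0.461514 + 0.43·(-0.161014) = 0.392278
y(1.29) ≈ 0.3923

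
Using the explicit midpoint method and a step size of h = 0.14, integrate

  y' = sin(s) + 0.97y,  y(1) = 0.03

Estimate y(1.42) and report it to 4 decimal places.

0.5221

Midpoint: k1 = f(s_n, y_n); k2 = f(s_n + h/2, y_n + (h/2)·k1); y_{n+1} = y_n + h·k2.
s=1.000000, y=0.030000:
  k1 = f(1.000000, 0.030000) = 0.870571
  k2 = f(1.070000, 0.090940) = 0.965412
  y ← 0.030000 + 0.14·0.965412 = 0.165158
s=1.140000, y=0.165158:
  k1 = f(1.140000, 0.165158) = 1.068836
  k2 = f(1.210000, 0.239976) = 1.168393
  y ← 0.165158 + 0.14·1.168393 = 0.328733
s=1.280000, y=0.328733:
  k1 = f(1.280000, 0.328733) = 1.276887
  k2 = f(1.350000, 0.418115) = 1.381295
  y ← 0.328733 + 0.14·1.381295 = 0.522114
y(1.42) ≈ 0.5221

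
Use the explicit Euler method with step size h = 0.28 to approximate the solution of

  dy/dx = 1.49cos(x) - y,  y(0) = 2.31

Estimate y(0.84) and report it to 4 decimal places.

Euler: y_{n+1} = y_n + h·f(x_n, y_n).
x=0.000000, y=2.310000: f=-0.820000 → y ← 2.310000 + 0.28·(-0.820000) = 2.080400
x=0.280000, y=2.080400: f=-0.648427 → y ← 2.080400 + 0.28·(-0.648427) = 1.898840
x=0.560000, y=1.898840: f=-0.636430 → y ← 1.898840 + 0.28·(-0.636430) = 1.720640
y(0.84) ≈ 1.7206

1.7206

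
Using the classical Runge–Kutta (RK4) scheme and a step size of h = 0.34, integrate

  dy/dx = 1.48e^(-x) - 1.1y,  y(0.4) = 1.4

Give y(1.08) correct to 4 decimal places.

0.9930

RK4: k1 = f(x_n, y_n); k2 = f(x_n + h/2, y_n + (h/2)·k1); k3 = f(x_n + h/2, y_n + (h/2)·k2); k4 = f(x_n + h, y_n + h·k3); y_{n+1} = y_n + (h/6)·(k1 + 2k2 + 2k3 + k4).
x=0.400000, y=1.400000:
  k1 = f(0.400000, 1.400000) = -0.547926
  k2 = f(0.570000, 1.306853) = -0.600560
  k3 = f(0.570000, 1.297905) = -0.590718
  k4 = f(0.740000, 1.199156) = -0.612943
  y ← 1.400000 + (0.34/6)·(k1 + 2k2 + 2k3 + k4) = 1.199206
x=0.740000, y=1.199206:
  k1 = f(0.740000, 1.199206) = -0.612998
  k2 = f(0.910000, 1.094996) = -0.608760
  k3 = f(0.910000, 1.095717) = -0.609553
  k4 = f(1.080000, 0.991958) = -0.588552
  y ← 1.199206 + (0.34/6)·(k1 + 2k2 + 2k3 + k4) = 0.993043
y(1.08) ≈ 0.9930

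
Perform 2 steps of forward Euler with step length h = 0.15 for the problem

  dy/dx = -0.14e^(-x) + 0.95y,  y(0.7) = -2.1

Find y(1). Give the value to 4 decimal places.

-2.7620

Euler: y_{n+1} = y_n + h·f(x_n, y_n).
x=0.700000, y=-2.100000: f=-2.064522 → y ← -2.100000 + 0.15·(-2.064522) = -2.409678
x=0.850000, y=-2.409678: f=-2.349032 → y ← -2.409678 + 0.15·(-2.349032) = -2.762033
y(1) ≈ -2.7620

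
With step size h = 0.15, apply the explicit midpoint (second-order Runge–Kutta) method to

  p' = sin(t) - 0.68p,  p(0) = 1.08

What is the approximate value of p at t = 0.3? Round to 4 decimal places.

Midpoint: k1 = f(t_n, p_n); k2 = f(t_n + h/2, p_n + (h/2)·k1); p_{n+1} = p_n + h·k2.
t=0.000000, p=1.080000:
  k1 = f(0.000000, 1.080000) = -0.734400
  k2 = f(0.075000, 1.024920) = -0.622016
  p ← 1.080000 + 0.15·(-0.622016) = 0.986698
t=0.150000, p=0.986698:
  k1 = f(0.150000, 0.986698) = -0.521516
  k2 = f(0.225000, 0.947584) = -0.421251
  p ← 0.986698 + 0.15·(-0.421251) = 0.923510
p(0.3) ≈ 0.9235

0.9235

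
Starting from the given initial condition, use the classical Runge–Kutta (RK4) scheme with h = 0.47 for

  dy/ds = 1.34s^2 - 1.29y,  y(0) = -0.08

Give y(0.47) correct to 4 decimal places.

RK4: k1 = f(s_n, y_n); k2 = f(s_n + h/2, y_n + (h/2)·k1); k3 = f(s_n + h/2, y_n + (h/2)·k2); k4 = f(s_n + h, y_n + h·k3); y_{n+1} = y_n + (h/6)·(k1 + 2k2 + 2k3 + k4).
s=0.000000, y=-0.080000:
  k1 = f(0.000000, -0.080000) = 0.103200
  k2 = f(0.235000, -0.055748) = 0.145916
  k3 = f(0.235000, -0.045710) = 0.132967
  k4 = f(0.470000, -0.017506) = 0.318588
  y ← -0.080000 + (0.47/6)·(k1 + 2k2 + 2k3 + k4) = -0.003268
y(0.47) ≈ -0.0033

-0.0033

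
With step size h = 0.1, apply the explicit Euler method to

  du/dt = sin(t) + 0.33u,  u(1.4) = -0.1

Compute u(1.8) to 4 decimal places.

Euler: u_{n+1} = u_n + h·f(t_n, u_n).
t=1.400000, u=-0.100000: f=0.952450 → u ← -0.100000 + 0.1·0.952450 = -0.004755
t=1.500000, u=-0.004755: f=0.995926 → u ← -0.004755 + 0.1·0.995926 = 0.094838
t=1.600000, u=0.094838: f=1.030870 → u ← 0.094838 + 0.1·1.030870 = 0.197925
t=1.700000, u=0.197925: f=1.056980 → u ← 0.197925 + 0.1·1.056980 = 0.303623
u(1.8) ≈ 0.3036

0.3036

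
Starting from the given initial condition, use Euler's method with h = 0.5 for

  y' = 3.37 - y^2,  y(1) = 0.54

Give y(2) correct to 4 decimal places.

1.6027

Euler: y_{n+1} = y_n + h·f(x_n, y_n).
x=1.000000, y=0.540000: f=3.078400 → y ← 0.540000 + 0.5·3.078400 = 2.079200
x=1.500000, y=2.079200: f=-0.953073 → y ← 2.079200 + 0.5·(-0.953073) = 1.602664
y(2) ≈ 1.6027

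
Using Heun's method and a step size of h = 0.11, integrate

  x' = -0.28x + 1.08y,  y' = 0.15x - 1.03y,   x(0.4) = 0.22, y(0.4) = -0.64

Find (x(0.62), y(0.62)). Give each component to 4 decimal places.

0.0761, -0.5064

Heun on (x,y): k1 = f(t_n, state_n); k2 = f(t_n + h, state_n + h·k1); state_{n+1} = state_n + (h/2)·(k1 + k2).
0.400000: (0.220000, -0.640000)
  k1 = (-0.752800, 0.692200)
  predictor → (0.137192, -0.563858)
  k2 = (-0.647380, 0.601353)
  → (0.142990, -0.568855)
0.510000: (0.142990, -0.568855)
  k1 = (-0.654400, 0.607369)
  predictor → (0.071006, -0.502044)
  k2 = (-0.562089, 0.527756)
  → (0.076083, -0.506423)
(x(0.62), y(0.62)) ≈ (0.0761, -0.5064)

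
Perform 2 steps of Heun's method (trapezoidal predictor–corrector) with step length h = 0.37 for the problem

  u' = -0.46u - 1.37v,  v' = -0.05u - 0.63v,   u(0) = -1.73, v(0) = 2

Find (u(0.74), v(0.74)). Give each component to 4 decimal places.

Heun on (u,v): k1 = f(t_n, state_n); k2 = f(t_n + h, state_n + h·k1); state_{n+1} = state_n + (h/2)·(k1 + k2).
0.000000: (-1.730000, 2.000000)
  k1 = (-1.944200, -1.173500)
  predictor → (-2.449354, 1.565805)
  k2 = (-1.018450, -0.863989)
  → (-2.278090, 1.623064)
0.370000: (-2.278090, 1.623064)
  k1 = (-1.175677, -0.908626)
  predictor → (-2.713091, 1.286873)
  k2 = (-0.514994, -0.675075)
  → (-2.590864, 1.330080)
(u(0.74), v(0.74)) ≈ (-2.5909, 1.3301)

-2.5909, 1.3301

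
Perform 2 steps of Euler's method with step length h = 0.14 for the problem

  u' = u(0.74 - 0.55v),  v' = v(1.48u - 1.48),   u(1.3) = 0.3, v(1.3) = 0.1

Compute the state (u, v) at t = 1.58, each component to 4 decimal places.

Euler on (u,v): u_{n+1} = u_n + h·u', v_{n+1} = v_n + h·v'.
1.300000: (0.300000, 0.100000); f=(0.205500, -0.103600) → (0.328770, 0.085496)
1.440000: (0.328770, 0.085496); f=(0.227830, -0.084933) → (0.360666, 0.073605)
(u(1.58), v(1.58)) ≈ (0.3607, 0.0736)

0.3607, 0.0736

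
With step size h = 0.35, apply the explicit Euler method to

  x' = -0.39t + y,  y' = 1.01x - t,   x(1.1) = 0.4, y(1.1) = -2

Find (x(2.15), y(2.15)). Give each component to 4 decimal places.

-2.6976, -4.0469

Euler on (x,y): x_{n+1} = x_n + h·x', y_{n+1} = y_n + h·y'.
1.100000: (0.400000, -2.000000); f=(-2.429000, -0.696000) → (-0.450150, -2.243600)
1.450000: (-0.450150, -2.243600); f=(-2.809100, -1.904651) → (-1.433335, -2.910228)
1.800000: (-1.433335, -2.910228); f=(-3.612228, -3.247668) → (-2.697615, -4.046912)
(x(2.15), y(2.15)) ≈ (-2.6976, -4.0469)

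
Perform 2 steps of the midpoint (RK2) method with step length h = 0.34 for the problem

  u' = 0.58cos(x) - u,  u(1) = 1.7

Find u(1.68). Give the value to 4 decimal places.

0.9224

Midpoint: k1 = f(x_n, u_n); k2 = f(x_n + h/2, u_n + (h/2)·k1); u_{n+1} = u_n + h·k2.
x=1.000000, u=1.700000:
  k1 = f(1.000000, 1.700000) = -1.386625
  k2 = f(1.170000, 1.464274) = -1.237986
  u ← 1.700000 + 0.34·(-1.237986) = 1.279085
x=1.340000, u=1.279085:
  k1 = f(1.340000, 1.279085) = -1.146408
  k2 = f(1.510000, 1.084195) = -1.048955
  u ← 1.279085 + 0.34·(-1.048955) = 0.922440
u(1.68) ≈ 0.9224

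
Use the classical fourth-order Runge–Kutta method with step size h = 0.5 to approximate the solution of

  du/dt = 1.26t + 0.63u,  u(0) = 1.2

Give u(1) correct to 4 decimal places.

RK4: k1 = f(t_n, u_n); k2 = f(t_n + h/2, u_n + (h/2)·k1); k3 = f(t_n + h/2, u_n + (h/2)·k2); k4 = f(t_n + h, u_n + h·k3); u_{n+1} = u_n + (h/6)·(k1 + 2k2 + 2k3 + k4).
t=0.000000, u=1.200000:
  k1 = f(0.000000, 1.200000) = 0.756000
  k2 = f(0.250000, 1.389000) = 1.190070
  k3 = f(0.250000, 1.497517) = 1.258436
  k4 = f(0.500000, 1.829218) = 1.782407
  u ← 1.200000 + (0.5/6)·(k1 + 2k2 + 2k3 + k4) = 1.819618
t=0.500000, u=1.819618:
  k1 = f(0.500000, 1.819618) = 1.776360
  k2 = f(0.750000, 2.263708) = 2.371136
  k3 = f(0.750000, 2.412402) = 2.464813
  k4 = f(1.000000, 3.052025) = 3.182776
  u ← 1.819618 + (0.5/6)·(k1 + 2k2 + 2k3 + k4) = 3.038871
u(1) ≈ 3.0389

3.0389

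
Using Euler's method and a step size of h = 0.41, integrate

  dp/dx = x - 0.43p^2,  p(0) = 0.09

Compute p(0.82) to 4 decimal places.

0.2553

Euler: p_{n+1} = p_n + h·f(x_n, p_n).
x=0.000000, p=0.090000: f=-0.003483 → p ← 0.090000 + 0.41·(-0.003483) = 0.088572
x=0.410000, p=0.088572: f=0.406627 → p ← 0.088572 + 0.41·0.406627 = 0.255289
p(0.82) ≈ 0.2553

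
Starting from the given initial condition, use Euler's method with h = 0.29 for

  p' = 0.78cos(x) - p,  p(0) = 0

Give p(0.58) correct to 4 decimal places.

Euler: p_{n+1} = p_n + h·f(x_n, p_n).
x=0.000000, p=0.000000: f=0.780000 → p ← 0.000000 + 0.29·0.780000 = 0.226200
x=0.290000, p=0.226200: f=0.521230 → p ← 0.226200 + 0.29·0.521230 = 0.377357
p(0.58) ≈ 0.3774

0.3774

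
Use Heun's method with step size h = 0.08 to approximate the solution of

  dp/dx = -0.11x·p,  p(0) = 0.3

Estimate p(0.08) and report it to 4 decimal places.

Heun: k1 = f(x_n, p_n); k2 = f(x_n + h, p_n + h·k1); p_{n+1} = p_n + (h/2)·(k1 + k2).
x=0.000000, p=0.300000:
  k1 = f(0.000000, 0.300000) = 0.000000
  k2 = f(0.080000, 0.300000) = -0.002640
  p ← 0.300000 + (0.08/2)·(0.000000 + (-0.002640)) = 0.299894
p(0.08) ≈ 0.2999

0.2999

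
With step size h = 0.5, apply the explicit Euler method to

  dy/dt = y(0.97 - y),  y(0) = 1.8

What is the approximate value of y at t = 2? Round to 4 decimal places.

0.9798

Euler: y_{n+1} = y_n + h·f(t_n, y_n).
t=0.000000, y=1.800000: f=-1.494000 → y ← 1.800000 + 0.5·(-1.494000) = 1.053000
t=0.500000, y=1.053000: f=-0.087399 → y ← 1.053000 + 0.5·(-0.087399) = 1.009300
t=1.000000, y=1.009300: f=-0.039666 → y ← 1.009300 + 0.5·(-0.039666) = 0.989467
t=1.500000, y=0.989467: f=-0.019262 → y ← 0.989467 + 0.5·(-0.019262) = 0.979836
y(2) ≈ 0.9798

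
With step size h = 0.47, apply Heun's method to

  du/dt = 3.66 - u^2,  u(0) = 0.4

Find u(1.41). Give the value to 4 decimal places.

1.4868

Heun: k1 = f(t_n, u_n); k2 = f(t_n + h, u_n + h·k1); u_{n+1} = u_n + (h/2)·(k1 + k2).
t=0.000000, u=0.400000:
  k1 = f(0.000000, 0.400000) = 3.500000
  k2 = f(0.470000, 2.045000) = -0.522025
  u ← 0.400000 + (0.47/2)·(3.500000 + (-0.522025)) = 1.099824
t=0.470000, u=1.099824:
  k1 = f(0.470000, 1.099824) = 2.450387
  k2 = f(0.940000, 2.251506) = -1.409279
  u ← 1.099824 + (0.47/2)·(2.450387 + (-1.409279)) = 1.344484
t=0.940000, u=1.344484:
  k1 = f(0.940000, 1.344484) = 1.852362
  k2 = f(1.410000, 2.215094) = -1.246643
  u ← 1.344484 + (0.47/2)·(1.852362 + (-1.246643)) = 1.486828
u(1.41) ≈ 1.4868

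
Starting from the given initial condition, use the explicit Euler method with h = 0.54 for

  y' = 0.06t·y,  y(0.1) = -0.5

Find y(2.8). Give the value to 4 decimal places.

Euler: y_{n+1} = y_n + h·f(t_n, y_n).
t=0.100000, y=-0.500000: f=-0.003000 → y ← -0.500000 + 0.54·(-0.003000) = -0.501620
t=0.640000, y=-0.501620: f=-0.019262 → y ← -0.501620 + 0.54·(-0.019262) = -0.512022
t=1.180000, y=-0.512022: f=-0.036251 → y ← -0.512022 + 0.54·(-0.036251) = -0.531597
t=1.720000, y=-0.531597: f=-0.054861 → y ← -0.531597 + 0.54·(-0.054861) = -0.561222
t=2.260000, y=-0.561222: f=-0.076102 → y ← -0.561222 + 0.54·(-0.076102) = -0.602317
y(2.8) ≈ -0.6023

-0.6023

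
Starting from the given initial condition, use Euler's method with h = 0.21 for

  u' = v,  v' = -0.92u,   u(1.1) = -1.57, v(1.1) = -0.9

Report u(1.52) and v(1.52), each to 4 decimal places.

-1.8843, -0.2568

Euler on (u,v): u_{n+1} = u_n + h·u', v_{n+1} = v_n + h·v'.
1.100000: (-1.570000, -0.900000); f=(-0.900000, 1.444400) → (-1.759000, -0.596676)
1.310000: (-1.759000, -0.596676); f=(-0.596676, 1.618280) → (-1.884302, -0.256837)
(u(1.52), v(1.52)) ≈ (-1.8843, -0.2568)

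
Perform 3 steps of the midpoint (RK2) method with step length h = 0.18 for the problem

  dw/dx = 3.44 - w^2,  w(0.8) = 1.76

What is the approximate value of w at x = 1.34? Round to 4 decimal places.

Midpoint: k1 = f(x_n, w_n); k2 = f(x_n + h/2, w_n + (h/2)·k1); w_{n+1} = w_n + h·k2.
x=0.800000, w=1.760000:
  k1 = f(0.800000, 1.760000) = 0.342400
  k2 = f(0.890000, 1.790816) = 0.232978
  w ← 1.760000 + 0.18·0.232978 = 1.801936
x=0.980000, w=1.801936:
  k1 = f(0.980000, 1.801936) = 0.193026
  k2 = f(1.070000, 1.819308) = 0.130117
  w ← 1.801936 + 0.18·0.130117 = 1.825357
x=1.160000, w=1.825357:
  k1 = f(1.160000, 1.825357) = 0.108072
  k2 = f(1.250000, 1.835084) = 0.072468
  w ← 1.825357 + 0.18·0.072468 = 1.838401
w(1.34) ≈ 1.8384

1.8384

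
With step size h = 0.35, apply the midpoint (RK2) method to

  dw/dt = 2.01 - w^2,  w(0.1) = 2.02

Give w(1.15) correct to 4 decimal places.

Midpoint: k1 = f(t_n, w_n); k2 = f(t_n + h/2, w_n + (h/2)·k1); w_{n+1} = w_n + h·k2.
t=0.100000, w=2.020000:
  k1 = f(0.100000, 2.020000) = -2.070400
  k2 = f(0.275000, 1.657680) = -0.737903
  w ← 2.020000 + 0.35·(-0.737903) = 1.761734
t=0.450000, w=1.761734:
  k1 = f(0.450000, 1.761734) = -1.093707
  k2 = f(0.625000, 1.570335) = -0.455953
  w ← 1.761734 + 0.35·(-0.455953) = 1.602150
t=0.800000, w=1.602150:
  k1 = f(0.800000, 1.602150) = -0.556886
  k2 = f(0.975000, 1.504695) = -0.254108
  w ← 1.602150 + 0.35·(-0.254108) = 1.513213
w(1.15) ≈ 1.5132

1.5132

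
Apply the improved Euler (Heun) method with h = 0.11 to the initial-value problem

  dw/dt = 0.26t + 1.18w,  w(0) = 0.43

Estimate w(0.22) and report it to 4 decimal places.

Heun: k1 = f(t_n, w_n); k2 = f(t_n + h, w_n + h·k1); w_{n+1} = w_n + (h/2)·(k1 + k2).
t=0.000000, w=0.430000:
  k1 = f(0.000000, 0.430000) = 0.507400
  k2 = f(0.110000, 0.485814) = 0.601861
  w ← 0.430000 + (0.11/2)·(0.507400 + 0.601861) = 0.491009
t=0.110000, w=0.491009:
  k1 = f(0.110000, 0.491009) = 0.607991
  k2 = f(0.220000, 0.557888) = 0.715508
  w ← 0.491009 + (0.11/2)·(0.607991 + 0.715508) = 0.563802
w(0.22) ≈ 0.5638

0.5638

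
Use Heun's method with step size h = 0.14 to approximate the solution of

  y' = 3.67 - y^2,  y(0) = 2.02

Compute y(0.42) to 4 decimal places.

Heun: k1 = f(s_n, y_n); k2 = f(s_n + h, y_n + h·k1); y_{n+1} = y_n + (h/2)·(k1 + k2).
s=0.000000, y=2.020000:
  k1 = f(0.000000, 2.020000) = -0.410400
  k2 = f(0.140000, 1.962544) = -0.181579
  y ← 2.020000 + (0.14/2)·(-0.410400 + (-0.181579)) = 1.978561
s=0.140000, y=1.978561:
  k1 = f(0.140000, 1.978561) = -0.244706
  k2 = f(0.280000, 1.944303) = -0.110313
  y ← 1.978561 + (0.14/2)·(-0.244706 + (-0.110313)) = 1.953710
s=0.280000, y=1.953710:
  k1 = f(0.280000, 1.953710) = -0.146983
  k2 = f(0.420000, 1.933132) = -0.067001
  y ← 1.953710 + (0.14/2)·(-0.146983 + (-0.067001)) = 1.938731
y(0.42) ≈ 1.9387

1.9387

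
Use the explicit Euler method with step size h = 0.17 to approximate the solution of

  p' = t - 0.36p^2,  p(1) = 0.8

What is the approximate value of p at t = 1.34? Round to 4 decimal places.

1.0767

Euler: p_{n+1} = p_n + h·f(t_n, p_n).
t=1.000000, p=0.800000: f=0.769600 → p ← 0.800000 + 0.17·0.769600 = 0.930832
t=1.170000, p=0.930832: f=0.858079 → p ← 0.930832 + 0.17·0.858079 = 1.076705
p(1.34) ≈ 1.0767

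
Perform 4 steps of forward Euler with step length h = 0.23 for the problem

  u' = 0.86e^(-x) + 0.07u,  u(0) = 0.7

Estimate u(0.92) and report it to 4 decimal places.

1.3420

Euler: u_{n+1} = u_n + h·f(x_n, u_n).
x=0.000000, u=0.700000: f=0.909000 → u ← 0.700000 + 0.23·0.909000 = 0.909070
x=0.230000, u=0.909070: f=0.746934 → u ← 0.909070 + 0.23·0.746934 = 1.080865
x=0.460000, u=1.080865: f=0.618564 → u ← 1.080865 + 0.23·0.618564 = 1.223135
x=0.690000, u=1.223135: f=0.516975 → u ← 1.223135 + 0.23·0.516975 = 1.342039
u(0.92) ≈ 1.3420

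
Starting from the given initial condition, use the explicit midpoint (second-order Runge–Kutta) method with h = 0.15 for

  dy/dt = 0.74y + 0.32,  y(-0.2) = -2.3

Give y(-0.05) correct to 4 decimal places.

-2.5188

Midpoint: k1 = f(t_n, y_n); k2 = f(t_n + h/2, y_n + (h/2)·k1); y_{n+1} = y_n + h·k2.
t=-0.200000, y=-2.300000:
  k1 = f(-0.200000, -2.300000) = -1.382000
  k2 = f(-0.125000, -2.403650) = -1.458701
  y ← -2.300000 + 0.15·(-1.458701) = -2.518805
y(-0.05) ≈ -2.5188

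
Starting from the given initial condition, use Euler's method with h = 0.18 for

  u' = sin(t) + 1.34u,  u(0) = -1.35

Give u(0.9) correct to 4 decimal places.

Euler: u_{n+1} = u_n + h·f(t_n, u_n).
t=0.000000, u=-1.350000: f=-1.809000 → u ← -1.350000 + 0.18·(-1.809000) = -1.675620
t=0.180000, u=-1.675620: f=-2.066301 → u ← -1.675620 + 0.18·(-2.066301) = -2.047554
t=0.360000, u=-2.047554: f=-2.391448 → u ← -2.047554 + 0.18·(-2.391448) = -2.478015
t=0.540000, u=-2.478015: f=-2.806404 → u ← -2.478015 + 0.18·(-2.806404) = -2.983168
t=0.720000, u=-2.983168: f=-3.338060 → u ← -2.983168 + 0.18·(-3.338060) = -3.584018
u(0.9) ≈ -3.5840

-3.5840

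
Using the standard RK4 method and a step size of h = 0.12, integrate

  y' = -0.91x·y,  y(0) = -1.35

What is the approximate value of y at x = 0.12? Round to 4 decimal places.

RK4: k1 = f(x_n, y_n); k2 = f(x_n + h/2, y_n + (h/2)·k1); k3 = f(x_n + h/2, y_n + (h/2)·k2); k4 = f(x_n + h, y_n + h·k3); y_{n+1} = y_n + (h/6)·(k1 + 2k2 + 2k3 + k4).
x=0.000000, y=-1.350000:
  k1 = f(0.000000, -1.350000) = 0.000000
  k2 = f(0.060000, -1.350000) = 0.073710
  k3 = f(0.060000, -1.345577) = 0.073469
  k4 = f(0.120000, -1.341184) = 0.146457
  y ← -1.350000 + (0.12/6)·(k1 + 2k2 + 2k3 + k4) = -1.341184
y(0.12) ≈ -1.3412

-1.3412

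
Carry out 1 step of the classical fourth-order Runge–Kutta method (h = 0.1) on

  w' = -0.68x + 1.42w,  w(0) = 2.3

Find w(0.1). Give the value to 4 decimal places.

RK4: k1 = f(x_n, w_n); k2 = f(x_n + h/2, w_n + (h/2)·k1); k3 = f(x_n + h/2, w_n + (h/2)·k2); k4 = f(x_n + h, w_n + h·k3); w_{n+1} = w_n + (h/6)·(k1 + 2k2 + 2k3 + k4).
x=0.000000, w=2.300000:
  k1 = f(0.000000, 2.300000) = 3.266000
  k2 = f(0.050000, 2.463300) = 3.463886
  k3 = f(0.050000, 2.473194) = 3.477936
  k4 = f(0.100000, 2.647794) = 3.691867
  w ← 2.300000 + (0.1/6)·(k1 + 2k2 + 2k3 + k4) = 2.647359
w(0.1) ≈ 2.6474

2.6474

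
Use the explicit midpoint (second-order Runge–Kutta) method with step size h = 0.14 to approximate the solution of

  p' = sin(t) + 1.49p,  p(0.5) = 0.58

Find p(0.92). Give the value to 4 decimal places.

Midpoint: k1 = f(t_n, p_n); k2 = f(t_n + h/2, p_n + (h/2)·k1); p_{n+1} = p_n + h·k2.
t=0.500000, p=0.580000:
  k1 = f(0.500000, 0.580000) = 1.343626
  k2 = f(0.570000, 0.674054) = 1.543972
  p ← 0.580000 + 0.14·1.543972 = 0.796156
t=0.640000, p=0.796156:
  k1 = f(0.640000, 0.796156) = 1.783468
  k2 = f(0.710000, 0.920999) = 2.024122
  p ← 0.796156 + 0.14·2.024122 = 1.079533
t=0.780000, p=1.079533:
  k1 = f(0.780000, 1.079533) = 2.311784
  k2 = f(0.850000, 1.241358) = 2.600904
  p ← 1.079533 + 0.14·2.600904 = 1.443660
p(0.92) ≈ 1.4437

1.4437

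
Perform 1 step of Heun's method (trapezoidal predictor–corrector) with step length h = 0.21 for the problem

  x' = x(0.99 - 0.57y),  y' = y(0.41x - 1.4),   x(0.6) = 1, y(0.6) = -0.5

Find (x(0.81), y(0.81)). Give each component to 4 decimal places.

Heun on (x,y): k1 = f(t_n, state_n); k2 = f(t_n + h, state_n + h·k1); state_{n+1} = state_n + (h/2)·(k1 + k2).
0.600000: (1.000000, -0.500000)
  k1 = (1.275000, 0.495000)
  predictor → (1.267750, -0.396050)
  k2 = (1.541265, 0.348612)
  → (1.295708, -0.411421)
(x(0.81), y(0.81)) ≈ (1.2957, -0.4114)

1.2957, -0.4114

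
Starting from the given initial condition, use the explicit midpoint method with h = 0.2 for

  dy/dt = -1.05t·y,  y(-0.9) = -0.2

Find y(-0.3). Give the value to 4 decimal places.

Midpoint: k1 = f(t_n, y_n); k2 = f(t_n + h/2, y_n + (h/2)·k1); y_{n+1} = y_n + h·k2.
t=-0.900000, y=-0.200000:
  k1 = f(-0.900000, -0.200000) = -0.189000
  k2 = f(-0.800000, -0.218900) = -0.183876
  y ← -0.200000 + 0.2·(-0.183876) = -0.236775
t=-0.700000, y=-0.236775:
  k1 = f(-0.700000, -0.236775) = -0.174030
  k2 = f(-0.600000, -0.254178) = -0.160132
  y ← -0.236775 + 0.2·(-0.160132) = -0.268802
t=-0.500000, y=-0.268802:
  k1 = f(-0.500000, -0.268802) = -0.141121
  k2 = f(-0.400000, -0.282914) = -0.118824
  y ← -0.268802 + 0.2·(-0.118824) = -0.292566
y(-0.3) ≈ -0.2926

-0.2926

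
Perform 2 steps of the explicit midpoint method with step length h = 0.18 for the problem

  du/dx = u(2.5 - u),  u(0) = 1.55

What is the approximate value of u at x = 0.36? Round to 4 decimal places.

2.0001

Midpoint: k1 = f(x_n, u_n); k2 = f(x_n + h/2, u_n + (h/2)·k1); u_{n+1} = u_n + h·k2.
x=0.000000, u=1.550000:
  k1 = f(0.000000, 1.550000) = 1.472500
  k2 = f(0.090000, 1.682525) = 1.375422
  u ← 1.550000 + 0.18·1.375422 = 1.797576
x=0.180000, u=1.797576:
  k1 = f(0.180000, 1.797576) = 1.262661
  k2 = f(0.270000, 1.911215) = 1.125294
  u ← 1.797576 + 0.18·1.125294 = 2.000129
u(0.36) ≈ 2.0001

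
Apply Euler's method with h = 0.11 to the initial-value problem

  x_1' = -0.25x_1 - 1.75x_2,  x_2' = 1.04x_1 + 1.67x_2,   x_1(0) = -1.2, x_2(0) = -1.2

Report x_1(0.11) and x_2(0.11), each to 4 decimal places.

-0.9360, -1.5577

Euler on (x_1,x_2): x_1_{n+1} = x_1_n + h·x_1', x_2_{n+1} = x_2_n + h·x_2'.
0.000000: (-1.200000, -1.200000); f=(2.400000, -3.252000) → (-0.936000, -1.557720)
(x_1(0.11), x_2(0.11)) ≈ (-0.9360, -1.5577)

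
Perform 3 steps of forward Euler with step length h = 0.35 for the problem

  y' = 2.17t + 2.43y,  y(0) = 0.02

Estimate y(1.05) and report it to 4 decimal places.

Euler: y_{n+1} = y_n + h·f(t_n, y_n).
t=0.000000, y=0.020000: f=0.048600 → y ← 0.020000 + 0.35·0.048600 = 0.037010
t=0.350000, y=0.037010: f=0.849434 → y ← 0.037010 + 0.35·0.849434 = 0.334312
t=0.700000, y=0.334312: f=2.331378 → y ← 0.334312 + 0.35·2.331378 = 1.150294
y(1.05) ≈ 1.1503

1.1503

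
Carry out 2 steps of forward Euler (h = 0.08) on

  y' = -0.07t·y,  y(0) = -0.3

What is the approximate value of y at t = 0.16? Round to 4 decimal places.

Euler: y_{n+1} = y_n + h·f(t_n, y_n).
t=0.000000, y=-0.300000: f=0.000000 → y ← -0.300000 + 0.08·0.000000 = -0.300000
t=0.080000, y=-0.300000: f=0.001680 → y ← -0.300000 + 0.08·0.001680 = -0.299866
y(0.16) ≈ -0.2999

-0.2999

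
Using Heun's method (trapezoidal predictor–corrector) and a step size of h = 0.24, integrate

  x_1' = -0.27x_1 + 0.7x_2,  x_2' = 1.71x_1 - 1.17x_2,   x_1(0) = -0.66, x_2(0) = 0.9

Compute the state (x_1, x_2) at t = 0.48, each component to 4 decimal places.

-0.4337, 0.2131

Heun on (x_1,x_2): k1 = f(t_n, state_n); k2 = f(t_n + h, state_n + h·k1); state_{n+1} = state_n + (h/2)·(k1 + k2).
0.000000: (-0.660000, 0.900000)
  k1 = (0.808200, -2.181600)
  predictor → (-0.466032, 0.376416)
  k2 = (0.389320, -1.237321)
  → (-0.516298, 0.489729)
0.240000: (-0.516298, 0.489729)
  k1 = (0.482211, -1.455852)
  predictor → (-0.400567, 0.140325)
  k2 = (0.206380, -0.849150)
  → (-0.433667, 0.213129)
(x_1(0.48), x_2(0.48)) ≈ (-0.4337, 0.2131)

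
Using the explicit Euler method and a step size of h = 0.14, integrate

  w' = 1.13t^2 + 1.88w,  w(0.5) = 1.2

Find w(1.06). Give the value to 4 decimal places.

Euler: w_{n+1} = w_n + h·f(t_n, w_n).
t=0.500000, w=1.200000: f=2.538500 → w ← 1.200000 + 0.14·2.538500 = 1.555390
t=0.640000, w=1.555390: f=3.386981 → w ← 1.555390 + 0.14·3.386981 = 2.029567
t=0.780000, w=2.029567: f=4.503079 → w ← 2.029567 + 0.14·4.503079 = 2.659998
t=0.920000, w=2.659998: f=5.957229 → w ← 2.659998 + 0.14·5.957229 = 3.494010
w(1.06) ≈ 3.4940

3.4940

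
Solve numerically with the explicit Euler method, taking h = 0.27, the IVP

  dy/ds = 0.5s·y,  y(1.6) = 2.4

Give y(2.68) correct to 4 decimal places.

Euler: y_{n+1} = y_n + h·f(s_n, y_n).
s=1.600000, y=2.400000: f=1.920000 → y ← 2.400000 + 0.27·1.920000 = 2.918400
s=1.870000, y=2.918400: f=2.728704 → y ← 2.918400 + 0.27·2.728704 = 3.655150
s=2.140000, y=3.655150: f=3.911011 → y ← 3.655150 + 0.27·3.911011 = 4.711123
s=2.410000, y=4.711123: f=5.676903 → y ← 4.711123 + 0.27·5.676903 = 6.243887
y(2.68) ≈ 6.2439

6.2439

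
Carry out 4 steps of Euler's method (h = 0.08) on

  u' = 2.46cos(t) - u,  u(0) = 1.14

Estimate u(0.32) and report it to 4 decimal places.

1.5059

Euler: u_{n+1} = u_n + h·f(t_n, u_n).
t=0.000000, u=1.140000: f=1.320000 → u ← 1.140000 + 0.08·1.320000 = 1.245600
t=0.080000, u=1.245600: f=1.206532 → u ← 1.245600 + 0.08·1.206532 = 1.342123
t=0.160000, u=1.342123: f=1.086457 → u ← 1.342123 + 0.08·1.086457 = 1.429039
t=0.240000, u=1.429039: f=0.960452 → u ← 1.429039 + 0.08·0.960452 = 1.505875
u(0.32) ≈ 1.5059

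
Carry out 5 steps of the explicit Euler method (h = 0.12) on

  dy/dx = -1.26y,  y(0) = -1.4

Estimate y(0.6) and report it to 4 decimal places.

-0.6168

Euler: y_{n+1} = y_n + h·f(x_n, y_n).
x=0.000000, y=-1.400000: f=1.764000 → y ← -1.400000 + 0.12·1.764000 = -1.188320
x=0.120000, y=-1.188320: f=1.497283 → y ← -1.188320 + 0.12·1.497283 = -1.008646
x=0.240000, y=-1.008646: f=1.270894 → y ← -1.008646 + 0.12·1.270894 = -0.856139
x=0.360000, y=-0.856139: f=1.078735 → y ← -0.856139 + 0.12·1.078735 = -0.726691
x=0.480000, y=-0.726691: f=0.915630 → y ← -0.726691 + 0.12·0.915630 = -0.616815
y(0.6) ≈ -0.6168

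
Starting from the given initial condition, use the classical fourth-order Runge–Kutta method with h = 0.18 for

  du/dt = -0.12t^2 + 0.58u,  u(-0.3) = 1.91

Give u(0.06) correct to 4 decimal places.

2.3522

RK4: k1 = f(t_n, u_n); k2 = f(t_n + h/2, u_n + (h/2)·k1); k3 = f(t_n + h/2, u_n + (h/2)·k2); k4 = f(t_n + h, u_n + h·k3); u_{n+1} = u_n + (h/6)·(k1 + 2k2 + 2k3 + k4).
t=-0.300000, u=1.910000:
  k1 = f(-0.300000, 1.910000) = 1.097000
  k2 = f(-0.210000, 2.008730) = 1.159771
  k3 = f(-0.210000, 2.014379) = 1.163048
  k4 = f(-0.120000, 2.119349) = 1.227494
  u ← 1.910000 + (0.18/6)·(k1 + 2k2 + 2k3 + k4) = 2.119104
t=-0.120000, u=2.119104:
  k1 = f(-0.120000, 2.119104) = 1.227352
  k2 = f(-0.030000, 2.229566) = 1.293040
  k3 = f(-0.030000, 2.235478) = 1.296469
  k4 = f(0.060000, 2.352468) = 1.364000
  u ← 2.119104 + (0.18/6)·(k1 + 2k2 + 2k3 + k4) = 2.352215
u(0.06) ≈ 2.3522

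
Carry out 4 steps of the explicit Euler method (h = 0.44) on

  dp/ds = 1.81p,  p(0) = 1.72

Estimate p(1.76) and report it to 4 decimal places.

Euler: p_{n+1} = p_n + h·f(s_n, p_n).
s=0.000000, p=1.720000: f=3.113200 → p ← 1.720000 + 0.44·3.113200 = 3.089808
s=0.440000, p=3.089808: f=5.592552 → p ← 3.089808 + 0.44·5.592552 = 5.550531
s=0.880000, p=5.550531: f=10.046461 → p ← 5.550531 + 0.44·10.046461 = 9.970974
s=1.320000, p=9.970974: f=18.047463 → p ← 9.970974 + 0.44·18.047463 = 17.911858
p(1.76) ≈ 17.9119

17.9119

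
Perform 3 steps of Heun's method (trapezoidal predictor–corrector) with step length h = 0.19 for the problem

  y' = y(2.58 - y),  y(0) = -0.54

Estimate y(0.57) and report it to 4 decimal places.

Heun: k1 = f(x_n, y_n); k2 = f(x_n + h, y_n + h·k1); y_{n+1} = y_n + (h/2)·(k1 + k2).
x=0.000000, y=-0.540000:
  k1 = f(0.000000, -0.540000) = -1.684800
  k2 = f(0.190000, -0.860112) = -2.958882
  y ← -0.540000 + (0.19/2)·(-1.684800 + (-2.958882)) = -0.981150
x=0.190000, y=-0.981150:
  k1 = f(0.190000, -0.981150) = -3.494021
  k2 = f(0.380000, -1.645014) = -6.950206
  y ← -0.981150 + (0.19/2)·(-3.494021 + (-6.950206)) = -1.973351
x=0.380000, y=-1.973351:
  k1 = f(0.380000, -1.973351) = -8.985362
  k2 = f(0.570000, -3.680570) = -23.042467
  y ← -1.973351 + (0.19/2)·(-8.985362 + (-23.042467)) = -5.015995
y(0.57) ≈ -5.0160

-5.0160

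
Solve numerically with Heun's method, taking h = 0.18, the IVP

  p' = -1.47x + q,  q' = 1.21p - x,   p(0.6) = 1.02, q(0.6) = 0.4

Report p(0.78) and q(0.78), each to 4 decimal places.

Heun on (p,q): k1 = f(x_n, state_n); k2 = f(x_n + h, state_n + h·k1); state_{n+1} = state_n + (h/2)·(k1 + k2).
0.600000: (1.020000, 0.400000)
  k1 = (-0.482000, 0.634200)
  predictor → (0.933240, 0.514156)
  k2 = (-0.632444, 0.349220)
  → (0.919700, 0.488508)
(p(0.78), q(0.78)) ≈ (0.9197, 0.4885)

0.9197, 0.4885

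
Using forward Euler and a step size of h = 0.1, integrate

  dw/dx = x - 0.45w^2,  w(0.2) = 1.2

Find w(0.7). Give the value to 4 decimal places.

Euler: w_{n+1} = w_n + h·f(x_n, w_n).
x=0.200000, w=1.200000: f=-0.448000 → w ← 1.200000 + 0.1·(-0.448000) = 1.155200
x=0.300000, w=1.155200: f=-0.300519 → w ← 1.155200 + 0.1·(-0.300519) = 1.125148
x=0.400000, w=1.125148: f=-0.169681 → w ← 1.125148 + 0.1·(-0.169681) = 1.108180
x=0.500000, w=1.108180: f=-0.052628 → w ← 1.108180 + 0.1·(-0.052628) = 1.102917
x=0.600000, w=1.102917: f=0.052608 → w ← 1.102917 + 0.1·0.052608 = 1.108178
w(0.7) ≈ 1.1082

1.1082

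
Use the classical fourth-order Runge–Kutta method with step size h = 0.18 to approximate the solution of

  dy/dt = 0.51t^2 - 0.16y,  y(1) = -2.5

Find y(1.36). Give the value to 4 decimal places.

RK4: k1 = f(t_n, y_n); k2 = f(t_n + h/2, y_n + (h/2)·k1); k3 = f(t_n + h/2, y_n + (h/2)·k2); k4 = f(t_n + h, y_n + h·k3); y_{n+1} = y_n + (h/6)·(k1 + 2k2 + 2k3 + k4).
t=1.000000, y=-2.500000:
  k1 = f(1.000000, -2.500000) = 0.910000
  k2 = f(1.090000, -2.418100) = 0.992827
  k3 = f(1.090000, -2.410646) = 0.991634
  k4 = f(1.180000, -2.321506) = 1.081565
  y ← -2.500000 + (0.18/6)·(k1 + 2k2 + 2k3 + k4) = -2.321185
t=1.180000, y=-2.321185:
  k1 = f(1.180000, -2.321185) = 1.081514
  k2 = f(1.270000, -2.223849) = 1.178395
  k3 = f(1.270000, -2.215130) = 1.177000
  k4 = f(1.360000, -2.109325) = 1.280788
  y ← -2.321185 + (0.18/6)·(k1 + 2k2 + 2k3 + k4) = -2.108993
y(1.36) ≈ -2.1090

-2.1090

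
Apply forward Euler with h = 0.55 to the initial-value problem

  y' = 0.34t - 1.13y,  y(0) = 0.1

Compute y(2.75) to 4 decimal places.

Euler: y_{n+1} = y_n + h·f(t_n, y_n).
t=0.000000, y=0.100000: f=-0.113000 → y ← 0.100000 + 0.55·(-0.113000) = 0.037850
t=0.550000, y=0.037850: f=0.144230 → y ← 0.037850 + 0.55·0.144230 = 0.117176
t=1.100000, y=0.117176: f=0.241591 → y ← 0.117176 + 0.55·0.241591 = 0.250051
t=1.650000, y=0.250051: f=0.278442 → y ← 0.250051 + 0.55·0.278442 = 0.403194
t=2.200000, y=0.403194: f=0.292390 → y ← 0.403194 + 0.55·0.292390 = 0.564009
y(2.75) ≈ 0.5640

0.5640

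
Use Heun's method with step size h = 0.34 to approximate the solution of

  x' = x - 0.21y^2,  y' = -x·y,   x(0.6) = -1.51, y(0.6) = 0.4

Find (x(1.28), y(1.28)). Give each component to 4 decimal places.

-3.0574, 1.5740

Heun on (x,y): k1 = f(t_n, state_n); k2 = f(t_n + h, state_n + h·k1); state_{n+1} = state_n + (h/2)·(k1 + k2).
0.600000: (-1.510000, 0.400000)
  k1 = (-1.543600, 0.604000)
  predictor → (-2.034824, 0.605360)
  k2 = (-2.111781, 1.231801)
  → (-2.131415, 0.712086)
0.940000: (-2.131415, 0.712086)
  k1 = (-2.237899, 1.517751)
  predictor → (-2.892300, 1.228122)
  k2 = (-3.209040, 3.552096)
  → (-3.057394, 1.573960)
(x(1.28), y(1.28)) ≈ (-3.0574, 1.5740)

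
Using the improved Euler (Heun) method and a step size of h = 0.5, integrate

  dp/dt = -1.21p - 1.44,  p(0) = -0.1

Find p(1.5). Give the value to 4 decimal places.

Heun: k1 = f(t_n, p_n); k2 = f(t_n + h, p_n + h·k1); p_{n+1} = p_n + (h/2)·(k1 + k2).
t=0.000000, p=-0.100000:
  k1 = f(0.000000, -0.100000) = -1.319000
  k2 = f(0.500000, -0.759500) = -0.521005
  p ← -0.100000 + (0.5/2)·(-1.319000 + (-0.521005)) = -0.560001
t=0.500000, p=-0.560001:
  k1 = f(0.500000, -0.560001) = -0.762398
  k2 = f(1.000000, -0.941200) = -0.301147
  p ← -0.560001 + (0.5/2)·(-0.762398 + (-0.301147)) = -0.825888
t=1.000000, p=-0.825888:
  k1 = f(1.000000, -0.825888) = -0.440676
  k2 = f(1.500000, -1.046226) = -0.174067
  p ← -0.825888 + (0.5/2)·(-0.440676 + (-0.174067)) = -0.979573
p(1.5) ≈ -0.9796

-0.9796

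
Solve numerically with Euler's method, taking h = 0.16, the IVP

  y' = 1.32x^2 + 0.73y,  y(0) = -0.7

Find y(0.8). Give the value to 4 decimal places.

Euler: y_{n+1} = y_n + h·f(x_n, y_n).
x=0.000000, y=-0.700000: f=-0.511000 → y ← -0.700000 + 0.16·(-0.511000) = -0.781760
x=0.160000, y=-0.781760: f=-0.536893 → y ← -0.781760 + 0.16·(-0.536893) = -0.867663
x=0.320000, y=-0.867663: f=-0.498226 → y ← -0.867663 + 0.16·(-0.498226) = -0.947379
x=0.480000, y=-0.947379: f=-0.387459 → y ← -0.947379 + 0.16·(-0.387459) = -1.009372
x=0.640000, y=-1.009372: f=-0.196170 → y ← -1.009372 + 0.16·(-0.196170) = -1.040760
y(0.8) ≈ -1.0408

-1.0408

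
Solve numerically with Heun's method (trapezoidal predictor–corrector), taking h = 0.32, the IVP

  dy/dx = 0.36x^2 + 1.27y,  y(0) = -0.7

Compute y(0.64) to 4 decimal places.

-1.5113

Heun: k1 = f(x_n, y_n); k2 = f(x_n + h, y_n + h·k1); y_{n+1} = y_n + (h/2)·(k1 + k2).
x=0.000000, y=-0.700000:
  k1 = f(0.000000, -0.700000) = -0.889000
  k2 = f(0.320000, -0.984480) = -1.213426
  y ← -0.700000 + (0.32/2)·(-0.889000 + (-1.213426)) = -1.036388
x=0.320000, y=-1.036388:
  k1 = f(0.320000, -1.036388) = -1.279349
  k2 = f(0.640000, -1.445780) = -1.688684
  y ← -1.036388 + (0.32/2)·(-1.279349 + (-1.688684)) = -1.511273
y(0.64) ≈ -1.5113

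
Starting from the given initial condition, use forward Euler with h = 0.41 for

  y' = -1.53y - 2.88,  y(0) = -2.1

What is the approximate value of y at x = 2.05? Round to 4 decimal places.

Euler: y_{n+1} = y_n + h·f(x_n, y_n).
x=0.000000, y=-2.100000: f=0.333000 → y ← -2.100000 + 0.41·0.333000 = -1.963470
x=0.410000, y=-1.963470: f=0.124109 → y ← -1.963470 + 0.41·0.124109 = -1.912585
x=0.820000, y=-1.912585: f=0.046255 → y ← -1.912585 + 0.41·0.046255 = -1.893621
x=1.230000, y=-1.893621: f=0.017239 → y ← -1.893621 + 0.41·0.017239 = -1.886552
x=1.640000, y=-1.886552: f=0.006425 → y ← -1.886552 + 0.41·0.006425 = -1.883918
y(2.05) ≈ -1.8839

-1.8839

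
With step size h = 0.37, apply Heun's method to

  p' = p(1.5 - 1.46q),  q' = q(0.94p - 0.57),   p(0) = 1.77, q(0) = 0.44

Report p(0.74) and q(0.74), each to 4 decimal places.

Heun on (p,q): k1 = f(s_n, state_n); k2 = f(s_n + h, state_n + h·k1); state_{n+1} = state_n + (h/2)·(k1 + k2).
0.000000: (1.770000, 0.440000)
  k1 = (1.517952, 0.481272)
  predictor → (2.331642, 0.618071)
  k2 = (1.393429, 1.002352)
  → (2.308605, 0.714470)
0.370000: (2.308605, 0.714470)
  k1 = (1.054740, 1.143216)
  predictor → (2.698859, 1.137461)
  k2 = (-0.433686, 2.237303)
  → (2.423500, 1.339866)
(p(0.74), q(0.74)) ≈ (2.4235, 1.3399)

2.4235, 1.3399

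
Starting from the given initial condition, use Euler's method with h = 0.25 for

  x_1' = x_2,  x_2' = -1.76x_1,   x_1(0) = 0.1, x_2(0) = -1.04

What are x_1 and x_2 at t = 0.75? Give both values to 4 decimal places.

Euler on (x_1,x_2): x_1_{n+1} = x_1_n + h·x_1', x_2_{n+1} = x_2_n + h·x_2'.
0.000000: (0.100000, -1.040000); f=(-1.040000, -0.176000) → (-0.160000, -1.084000)
0.250000: (-0.160000, -1.084000); f=(-1.084000, 0.281600) → (-0.431000, -1.013600)
0.500000: (-0.431000, -1.013600); f=(-1.013600, 0.758560) → (-0.684400, -0.823960)
(x_1(0.75), x_2(0.75)) ≈ (-0.6844, -0.8240)

-0.6844, -0.8240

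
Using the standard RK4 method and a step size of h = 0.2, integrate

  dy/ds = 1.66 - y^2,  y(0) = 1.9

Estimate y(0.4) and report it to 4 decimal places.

1.4781

RK4: k1 = f(s_n, y_n); k2 = f(s_n + h/2, y_n + (h/2)·k1); k3 = f(s_n + h/2, y_n + (h/2)·k2); k4 = f(s_n + h, y_n + h·k3); y_{n+1} = y_n + (h/6)·(k1 + 2k2 + 2k3 + k4).
s=0.000000, y=1.900000:
  k1 = f(0.000000, 1.900000) = -1.950000
  k2 = f(0.100000, 1.705000) = -1.247025
  k3 = f(0.100000, 1.775297) = -1.491681
  k4 = f(0.200000, 1.601664) = -0.905327
  y ← 1.900000 + (0.2/6)·(k1 + 2k2 + 2k3 + k4) = 1.622242
s=0.200000, y=1.622242:
  k1 = f(0.200000, 1.622242) = -0.971669
  k2 = f(0.300000, 1.525075) = -0.665854
  k3 = f(0.300000, 1.555657) = -0.760068
  k4 = f(0.400000, 1.470229) = -0.501572
  y ← 1.622242 + (0.2/6)·(k1 + 2k2 + 2k3 + k4) = 1.478073
y(0.4) ≈ 1.4781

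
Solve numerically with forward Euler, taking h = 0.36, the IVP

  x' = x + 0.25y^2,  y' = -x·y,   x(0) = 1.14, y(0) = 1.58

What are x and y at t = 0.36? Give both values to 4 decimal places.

Euler on (x,y): x_{n+1} = x_n + h·x', y_{n+1} = y_n + h·y'.
0.000000: (1.140000, 1.580000); f=(1.764100, -1.801200) → (1.775076, 0.931568)
(x(0.36), y(0.36)) ≈ (1.7751, 0.9316)

1.7751, 0.9316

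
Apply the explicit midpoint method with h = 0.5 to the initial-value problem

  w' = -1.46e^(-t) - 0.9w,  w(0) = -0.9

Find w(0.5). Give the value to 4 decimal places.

-0.9904

Midpoint: k1 = f(t_n, w_n); k2 = f(t_n + h/2, w_n + (h/2)·k1); w_{n+1} = w_n + h·k2.
t=0.000000, w=-0.900000:
  k1 = f(0.000000, -0.900000) = -0.650000
  k2 = f(0.250000, -1.062500) = -0.180799
  w ← -0.900000 + 0.5·(-0.180799) = -0.990400
w(0.5) ≈ -0.9904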